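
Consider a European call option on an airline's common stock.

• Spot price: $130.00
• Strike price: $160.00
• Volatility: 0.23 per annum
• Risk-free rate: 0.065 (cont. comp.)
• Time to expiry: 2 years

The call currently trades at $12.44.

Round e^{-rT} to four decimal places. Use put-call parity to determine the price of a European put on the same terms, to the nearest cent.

$22.94

exp(−rT) = exp(−0.065·2) = 0.8781
Put-call parity: C − P = S − K·e^(−rT) = 130 − 160·0.8781 = 130 − 140.4960 = -10.4960
P = C − (C − P) = 12.44 − (-10.4960) = 22.9360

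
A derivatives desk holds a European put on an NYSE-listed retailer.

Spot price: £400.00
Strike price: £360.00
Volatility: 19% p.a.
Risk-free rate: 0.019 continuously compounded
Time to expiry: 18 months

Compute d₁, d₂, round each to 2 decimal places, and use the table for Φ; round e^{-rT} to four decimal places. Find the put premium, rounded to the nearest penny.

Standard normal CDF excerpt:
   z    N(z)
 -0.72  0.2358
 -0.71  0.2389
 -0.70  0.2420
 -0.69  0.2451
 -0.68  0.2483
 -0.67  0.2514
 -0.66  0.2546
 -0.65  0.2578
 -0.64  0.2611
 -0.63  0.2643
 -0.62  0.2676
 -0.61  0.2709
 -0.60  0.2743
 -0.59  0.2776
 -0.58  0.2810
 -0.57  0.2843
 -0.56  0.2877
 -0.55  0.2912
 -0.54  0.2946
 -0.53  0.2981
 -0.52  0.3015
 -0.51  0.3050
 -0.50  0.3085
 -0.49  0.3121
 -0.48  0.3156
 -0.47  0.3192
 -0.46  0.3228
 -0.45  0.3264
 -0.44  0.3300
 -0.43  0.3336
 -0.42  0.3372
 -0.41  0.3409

T = 1.5;  σ√T = 0.2327
d₁ = [ln(400/360) + (0.019 + ½·0.19²)·1.5] / (σ√T) = (0.1054 + 0.0556) / 0.2327 = 0.6916 which rounds to 0.69
d₂ = 0.6916 − 0.2327 = 0.4589 which rounds to 0.46
exp(−rT) = exp(−0.019·1.5) = 0.9719
N(−d₂) = N(-0.46) = 0.3228;  N(−d₁) = N(-0.69) = 0.2451
P = 360·0.9719·0.3228 − 400·0.2451 = 112.9426 − 98.0400 = 14.9026

£14.90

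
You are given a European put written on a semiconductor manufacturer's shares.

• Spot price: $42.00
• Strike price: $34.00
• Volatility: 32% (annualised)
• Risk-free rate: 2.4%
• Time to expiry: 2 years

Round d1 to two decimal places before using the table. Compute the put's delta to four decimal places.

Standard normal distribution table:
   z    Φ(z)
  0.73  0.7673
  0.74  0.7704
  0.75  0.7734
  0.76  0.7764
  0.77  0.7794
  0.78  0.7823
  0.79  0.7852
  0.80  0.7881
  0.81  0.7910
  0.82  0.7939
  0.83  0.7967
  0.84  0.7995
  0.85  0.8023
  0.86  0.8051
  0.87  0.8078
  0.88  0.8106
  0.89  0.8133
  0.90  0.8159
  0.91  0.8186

σ√T = 0.32·√2 = 0.4525
d₁ = [ln(42/34) + (0.024 + 0.32²/2)·2] / 0.4525 = [0.2113 + 0.1504] / 0.4525 = 0.7993 which rounds to 0.80
N(d₁) = N(0.80) = 0.7881
Δ_put = N(d₁) − 1 = 0.7881 − 1 = -0.2119

-0.2119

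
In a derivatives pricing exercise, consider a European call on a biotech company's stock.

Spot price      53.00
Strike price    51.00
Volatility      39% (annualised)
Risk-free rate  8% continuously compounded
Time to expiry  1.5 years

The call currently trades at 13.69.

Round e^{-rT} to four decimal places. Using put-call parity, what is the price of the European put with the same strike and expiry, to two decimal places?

5.92

e^(−rT) = e^(−0.08·1.5) = 0.8869
Put-call parity: C − P = S − K·e^(−rT) = 53 − 51·0.8869 = 53 − 45.2319 = 7.7681
P = C − (C − P) = 13.69 − (7.7681) = 5.9219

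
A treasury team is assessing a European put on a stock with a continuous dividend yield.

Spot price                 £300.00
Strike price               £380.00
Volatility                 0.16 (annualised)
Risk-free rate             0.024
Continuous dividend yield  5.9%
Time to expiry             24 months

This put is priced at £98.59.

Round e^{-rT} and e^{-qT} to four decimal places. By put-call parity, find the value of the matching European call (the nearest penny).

e^(−qT) = e^(−0.059·2) = 0.8887;  e^(−rT) = e^(−0.024·2) = 0.9531
Put-call parity: C − P = S·e^(−qT) − K·e^(−rT) = 300·0.8887 − 380·0.9531 = 266.6100 − 362.1780 = -95.5680
C = P + (C − P) = 98.59 + (-95.5680) = 3.0220

£3.02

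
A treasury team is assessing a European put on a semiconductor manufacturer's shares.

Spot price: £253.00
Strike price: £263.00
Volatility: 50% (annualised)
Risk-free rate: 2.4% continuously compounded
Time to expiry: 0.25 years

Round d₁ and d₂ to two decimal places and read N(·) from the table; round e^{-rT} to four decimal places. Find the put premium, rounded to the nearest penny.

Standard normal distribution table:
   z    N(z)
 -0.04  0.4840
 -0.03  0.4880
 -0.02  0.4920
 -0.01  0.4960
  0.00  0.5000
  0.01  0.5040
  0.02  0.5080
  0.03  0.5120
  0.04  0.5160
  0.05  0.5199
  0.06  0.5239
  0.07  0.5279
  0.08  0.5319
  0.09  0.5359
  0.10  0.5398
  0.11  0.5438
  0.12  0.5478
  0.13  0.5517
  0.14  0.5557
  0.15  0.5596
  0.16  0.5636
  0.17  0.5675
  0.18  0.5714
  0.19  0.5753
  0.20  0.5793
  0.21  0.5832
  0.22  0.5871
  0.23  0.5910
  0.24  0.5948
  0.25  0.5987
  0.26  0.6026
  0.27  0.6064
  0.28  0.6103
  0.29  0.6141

£30.02

T = 0.25;  σ√T = 0.2500
ln(S/K) + (r + σ²/2)T = ln(253/263) + (0.024 + 0.5²/2)·0.25 = -0.0388 + 0.0372 = -0.0015
d₁ = -0.0015 / 0.2500 = -0.0061 ≈ -0.01
d₂ = d₁ − σ√T = -0.0061 − 0.2500 = -0.2561 ≈ -0.26
exp(−rT) = exp(−0.024·0.25) = 0.9940
P = 263·0.9940·N(0.26) − 253·N(0.01) = 263·0.9940·0.6026 − 253·0.5040 = 157.5329 − 127.5120 = 30.0209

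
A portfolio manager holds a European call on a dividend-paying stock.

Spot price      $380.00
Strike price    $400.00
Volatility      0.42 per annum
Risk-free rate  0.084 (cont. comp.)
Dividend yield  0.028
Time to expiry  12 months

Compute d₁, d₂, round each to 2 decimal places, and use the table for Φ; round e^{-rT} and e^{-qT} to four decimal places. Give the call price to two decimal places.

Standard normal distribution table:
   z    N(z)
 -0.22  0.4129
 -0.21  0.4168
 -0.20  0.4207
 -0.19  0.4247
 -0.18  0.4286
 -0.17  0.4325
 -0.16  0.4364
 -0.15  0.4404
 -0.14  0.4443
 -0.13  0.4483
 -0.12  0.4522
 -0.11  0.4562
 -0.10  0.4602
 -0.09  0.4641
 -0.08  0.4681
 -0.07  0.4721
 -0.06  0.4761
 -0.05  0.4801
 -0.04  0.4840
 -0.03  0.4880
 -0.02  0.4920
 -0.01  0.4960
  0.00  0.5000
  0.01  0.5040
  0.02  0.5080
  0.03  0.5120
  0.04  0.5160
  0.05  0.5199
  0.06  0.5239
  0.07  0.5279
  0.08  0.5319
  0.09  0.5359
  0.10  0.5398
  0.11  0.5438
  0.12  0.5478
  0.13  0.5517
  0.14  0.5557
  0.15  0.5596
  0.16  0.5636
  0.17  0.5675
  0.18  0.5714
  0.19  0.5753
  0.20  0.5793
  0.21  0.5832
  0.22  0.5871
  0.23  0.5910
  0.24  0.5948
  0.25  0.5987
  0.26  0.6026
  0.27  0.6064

$62.22

σ√T = 0.42 × 1.0000 = 0.4200
d₁ = [ln(380/400) + (0.084 − 0.028 + 0.42²/2)·1] / 0.4200 = [-0.0513 + 0.1442] / 0.4200 = 0.2212 → 0.22
d₂ = d₁ − σ√T = 0.2212 − 0.4200 = -0.1988 → -0.20
exp(−qT) = exp(−0.028·1) = 0.9724;  exp(−rT) = exp(−0.084·1) = 0.9194
N(d₁) = N(0.22) = 0.5871;  N(d₂) = N(-0.20) = 0.4207
C = 380·0.9724·0.5871 − 400·0.9194·0.4207 = 216.9405 − 154.7166 = 62.2239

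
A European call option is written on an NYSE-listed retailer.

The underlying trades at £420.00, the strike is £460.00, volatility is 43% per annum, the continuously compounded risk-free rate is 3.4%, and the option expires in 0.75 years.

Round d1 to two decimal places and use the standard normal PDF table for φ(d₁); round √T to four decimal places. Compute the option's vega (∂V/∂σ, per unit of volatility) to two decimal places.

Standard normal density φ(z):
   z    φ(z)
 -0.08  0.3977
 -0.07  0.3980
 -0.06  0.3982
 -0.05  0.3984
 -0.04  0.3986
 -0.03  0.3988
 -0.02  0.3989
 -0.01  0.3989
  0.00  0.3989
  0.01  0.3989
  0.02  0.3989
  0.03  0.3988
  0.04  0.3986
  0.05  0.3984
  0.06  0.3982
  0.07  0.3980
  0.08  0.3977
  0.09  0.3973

145.09

σ√T = 0.43·√0.75 = 0.3724
d₁ = [ln(420/460) + (0.034 + 0.43²/2)·0.75] / 0.3724 = [-0.0910 + 0.0948] / 0.3724 = 0.0104 ⇒ 0.01
√T = √0.75 = 0.8660
φ(d₁) = φ(0.01) = 0.3989
vega = S·φ(d₁)·√T = 420·0.3989·0.8660 = 145.0879
(The put has the same vega.)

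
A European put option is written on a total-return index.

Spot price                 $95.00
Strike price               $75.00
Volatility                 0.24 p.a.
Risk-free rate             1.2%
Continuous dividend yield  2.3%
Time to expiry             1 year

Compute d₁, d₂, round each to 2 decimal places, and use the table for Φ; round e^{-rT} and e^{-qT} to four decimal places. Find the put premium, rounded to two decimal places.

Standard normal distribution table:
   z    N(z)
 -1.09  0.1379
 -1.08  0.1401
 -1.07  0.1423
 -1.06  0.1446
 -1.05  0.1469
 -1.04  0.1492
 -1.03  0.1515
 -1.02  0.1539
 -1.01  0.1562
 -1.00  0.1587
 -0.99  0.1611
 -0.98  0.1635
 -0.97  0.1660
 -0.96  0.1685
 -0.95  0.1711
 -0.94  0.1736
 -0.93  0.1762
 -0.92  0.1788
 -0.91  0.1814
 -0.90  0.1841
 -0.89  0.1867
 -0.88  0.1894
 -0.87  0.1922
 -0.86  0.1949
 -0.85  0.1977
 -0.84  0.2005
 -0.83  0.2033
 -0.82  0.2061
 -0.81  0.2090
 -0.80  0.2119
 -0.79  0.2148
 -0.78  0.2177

σ√T = 0.24 × 1.0000 = 0.2400
ln(S/K) + (r − q + σ²/2)T = ln(95/75) + (0.012 − 0.023 + 0.24²/2)·1 = 0.2364 + 0.0178 = 0.2542
d₁ = 0.2542 / 0.2400 = 1.0591 → 1.06
d₂ = d₁ − σ√T = 1.0591 − 0.2400 = 0.8191 → 0.82
e^(−qT) = e^(−0.023·1) = 0.9773;  e^(−rT) = e^(−0.012·1) = 0.9881
P = 75·0.9881·N(-0.82) − 95·0.9773·N(-1.06) = 75·0.9881·0.2061 − 95·0.9773·0.1446 = 15.2736 − 13.4252 = 1.8484

$1.85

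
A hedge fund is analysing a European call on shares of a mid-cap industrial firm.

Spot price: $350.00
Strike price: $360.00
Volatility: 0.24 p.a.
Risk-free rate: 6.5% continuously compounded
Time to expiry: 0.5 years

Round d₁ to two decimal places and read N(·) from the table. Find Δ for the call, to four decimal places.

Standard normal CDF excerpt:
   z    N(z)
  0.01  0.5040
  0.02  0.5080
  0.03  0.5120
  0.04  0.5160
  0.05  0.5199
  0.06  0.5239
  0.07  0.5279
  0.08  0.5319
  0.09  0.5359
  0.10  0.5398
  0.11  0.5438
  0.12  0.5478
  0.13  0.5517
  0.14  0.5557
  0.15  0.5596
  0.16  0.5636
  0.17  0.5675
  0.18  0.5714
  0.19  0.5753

0.5438

σ√T = 0.24·√0.5 = 0.1697
d₁ = [ln(350/360) + (0.065 + 0.24²/2)·0.5] / 0.1697 = [-0.0282 + 0.0469] / 0.1697 = 0.1104 ≈ 0.11
N(d₁) = N(0.11) = 0.5438
Δ_call = N(d₁) = 0.5438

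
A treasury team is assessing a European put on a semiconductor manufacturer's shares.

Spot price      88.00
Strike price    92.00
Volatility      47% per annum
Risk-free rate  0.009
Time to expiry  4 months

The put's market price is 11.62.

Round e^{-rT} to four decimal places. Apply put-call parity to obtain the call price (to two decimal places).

exp(−rT) = exp(−0.009·0.3333) = 0.9970
Put-call parity: C − P = S − K·e^(−rT) = 88 − 92·0.9970 = 88 − 91.7240 = -3.7240
C = P + (C − P) = 11.62 + (-3.7240) = 7.8960

7.90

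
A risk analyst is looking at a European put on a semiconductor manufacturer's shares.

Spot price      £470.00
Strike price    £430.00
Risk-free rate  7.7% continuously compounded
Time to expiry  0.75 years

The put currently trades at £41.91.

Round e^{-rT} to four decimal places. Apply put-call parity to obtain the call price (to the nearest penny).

exp(−rT) = exp(−0.077·0.75) = 0.9439
Put-call parity: C − P = S − K·e^(−rT) = 470 − 430·0.9439 = 470 − 405.8770 = 64.1230
C = P + (C − P) = 41.91 + (64.1230) = 106.0330

£106.03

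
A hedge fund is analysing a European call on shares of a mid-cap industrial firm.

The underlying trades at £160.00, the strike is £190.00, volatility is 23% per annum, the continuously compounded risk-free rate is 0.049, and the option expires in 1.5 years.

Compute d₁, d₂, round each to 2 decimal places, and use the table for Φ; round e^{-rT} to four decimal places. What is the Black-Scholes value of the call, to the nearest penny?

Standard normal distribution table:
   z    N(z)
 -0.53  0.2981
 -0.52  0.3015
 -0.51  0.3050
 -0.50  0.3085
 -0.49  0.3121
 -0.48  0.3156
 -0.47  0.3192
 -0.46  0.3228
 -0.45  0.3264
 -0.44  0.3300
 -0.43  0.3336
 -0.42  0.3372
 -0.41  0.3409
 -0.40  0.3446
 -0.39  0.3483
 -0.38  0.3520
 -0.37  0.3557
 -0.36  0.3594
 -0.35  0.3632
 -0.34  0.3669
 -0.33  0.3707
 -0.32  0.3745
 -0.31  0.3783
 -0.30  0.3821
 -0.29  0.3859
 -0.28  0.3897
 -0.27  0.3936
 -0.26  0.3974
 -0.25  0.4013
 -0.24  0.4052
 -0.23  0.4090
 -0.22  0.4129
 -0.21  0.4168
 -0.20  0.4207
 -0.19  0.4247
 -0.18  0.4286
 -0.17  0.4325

£11.59

σ√T = 0.23·√1.5 = 0.2817
d₁ = [ln(160/190) + (0.049 + 0.23²/2)·1.5] / 0.2817 = [-0.1719 + 0.1132] / 0.2817 = -0.2083 ⇒ -0.21
d₂ = d₁ − σ√T = -0.2083 − 0.2817 = -0.4900 ⇒ -0.49
e^(−rT) = e^(−0.049·1.5) = 0.9291
C = 160·N(-0.21) − 190·0.9291·N(-0.49) = 160·0.4168 − 190·0.9291·0.3121 = 66.6880 − 55.0947 = 11.5933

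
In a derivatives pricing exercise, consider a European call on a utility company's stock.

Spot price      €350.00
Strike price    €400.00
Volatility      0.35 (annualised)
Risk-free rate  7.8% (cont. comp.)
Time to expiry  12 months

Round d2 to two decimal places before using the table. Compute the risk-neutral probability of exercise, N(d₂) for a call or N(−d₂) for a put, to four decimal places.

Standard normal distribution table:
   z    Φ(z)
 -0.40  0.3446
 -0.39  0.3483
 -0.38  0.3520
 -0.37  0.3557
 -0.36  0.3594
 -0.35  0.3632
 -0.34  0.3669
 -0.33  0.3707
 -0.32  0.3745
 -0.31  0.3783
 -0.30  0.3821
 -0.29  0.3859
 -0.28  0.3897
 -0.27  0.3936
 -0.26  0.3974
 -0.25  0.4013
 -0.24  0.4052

T = 1;  σ√T = 0.3500
d₁ = [ln(350/400) + (0.078 + 0.35²/2)·1] / 0.3500 = [-0.1335 + 0.1392] / 0.3500 = 0.0163 which rounds to 0.02
d₂ = d₁ − σ√T = 0.0163 − 0.3500 = -0.3337 which rounds to -0.33
Pr(exercise) under Q = N(d₂) = 0.3707

0.3707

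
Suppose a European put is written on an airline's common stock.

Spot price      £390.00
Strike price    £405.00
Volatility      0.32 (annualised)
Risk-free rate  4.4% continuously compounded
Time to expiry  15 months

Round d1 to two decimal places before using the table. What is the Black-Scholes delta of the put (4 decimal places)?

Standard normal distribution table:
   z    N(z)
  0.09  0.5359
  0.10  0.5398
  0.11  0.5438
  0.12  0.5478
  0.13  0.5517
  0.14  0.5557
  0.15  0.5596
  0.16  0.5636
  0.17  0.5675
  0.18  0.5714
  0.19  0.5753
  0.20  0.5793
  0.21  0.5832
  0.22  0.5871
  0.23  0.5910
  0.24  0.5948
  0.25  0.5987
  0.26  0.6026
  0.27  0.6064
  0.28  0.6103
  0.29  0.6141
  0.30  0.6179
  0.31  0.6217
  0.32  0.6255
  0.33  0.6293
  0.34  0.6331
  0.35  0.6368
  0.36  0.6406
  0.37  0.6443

-0.4090

σ√T = 0.32·√1.25 = 0.3578
d₁ = [ln(390/405) + (0.044 + 0.32²/2)·1.25] / 0.3578 = [-0.0377 + 0.1190] / 0.3578 = 0.2271 → 0.23
N(d₁) = N(0.23) = 0.5910
Δ_put = N(d₁) − 1 = 0.5910 − 1 = -0.4090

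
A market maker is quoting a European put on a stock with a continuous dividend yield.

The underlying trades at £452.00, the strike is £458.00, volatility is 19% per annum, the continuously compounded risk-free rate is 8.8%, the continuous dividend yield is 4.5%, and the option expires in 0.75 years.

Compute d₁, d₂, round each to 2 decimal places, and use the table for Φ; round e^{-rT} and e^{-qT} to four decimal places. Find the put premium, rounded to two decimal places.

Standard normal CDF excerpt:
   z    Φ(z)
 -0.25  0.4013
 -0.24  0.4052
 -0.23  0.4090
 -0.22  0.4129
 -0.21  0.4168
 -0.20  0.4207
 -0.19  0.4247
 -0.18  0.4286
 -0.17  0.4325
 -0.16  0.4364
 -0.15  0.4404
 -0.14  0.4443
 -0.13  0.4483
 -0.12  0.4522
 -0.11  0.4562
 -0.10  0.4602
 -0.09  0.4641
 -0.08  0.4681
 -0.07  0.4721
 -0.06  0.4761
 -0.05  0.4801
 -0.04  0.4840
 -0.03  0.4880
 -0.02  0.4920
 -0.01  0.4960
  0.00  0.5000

σ√T = 0.19·√0.75 = 0.1645
ln(S/K) + (r − q + σ²/2)T = ln(452/458) + (0.088 − 0.045 + 0.19²/2)·0.75 = -0.0132 + 0.0458 = 0.0326
d₁ = 0.0326 / 0.1645 = 0.1981 → 0.20
d₂ = d₁ − σ√T = 0.1981 − 0.1645 = 0.0336 → 0.03
e^(−qT) = e^(−0.045·0.75) = 0.9668;  e^(−rT) = e^(−0.088·0.75) = 0.9361
N(−d₂) = N(-0.03) = 0.4880;  N(−d₁) = N(-0.20) = 0.4207
P = 458·0.9361·0.4880 − 452·0.9668·0.4207 = 209.2221 − 183.8432 = 25.3789

£25.38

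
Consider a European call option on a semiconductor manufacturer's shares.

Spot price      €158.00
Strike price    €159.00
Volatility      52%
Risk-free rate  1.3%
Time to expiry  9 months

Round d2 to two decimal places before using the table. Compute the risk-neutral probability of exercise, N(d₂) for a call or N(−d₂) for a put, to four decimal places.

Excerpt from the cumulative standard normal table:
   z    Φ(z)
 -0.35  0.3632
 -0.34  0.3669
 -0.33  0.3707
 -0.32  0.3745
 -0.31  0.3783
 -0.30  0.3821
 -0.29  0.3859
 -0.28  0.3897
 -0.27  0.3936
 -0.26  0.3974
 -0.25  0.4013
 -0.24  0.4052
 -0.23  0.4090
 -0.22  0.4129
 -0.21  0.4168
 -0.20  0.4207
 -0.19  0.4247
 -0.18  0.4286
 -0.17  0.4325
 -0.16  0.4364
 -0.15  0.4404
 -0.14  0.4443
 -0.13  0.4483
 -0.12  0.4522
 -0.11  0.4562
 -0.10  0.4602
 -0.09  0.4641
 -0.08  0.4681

0.4129

σ√T = 0.52·√0.75 = 0.4503
d₁ = [ln(158/159) + (0.013 + 0.52²/2)·0.75] / 0.4503 = [-0.0063 + 0.1112] / 0.4503 = 0.2328 which rounds to 0.23
d₂ = d₁ − σ√T = 0.2328 − 0.4503 = -0.2175 which rounds to -0.22
Risk-neutral Pr[S_T > K] = N(d₂) = N(-0.22) = 0.4129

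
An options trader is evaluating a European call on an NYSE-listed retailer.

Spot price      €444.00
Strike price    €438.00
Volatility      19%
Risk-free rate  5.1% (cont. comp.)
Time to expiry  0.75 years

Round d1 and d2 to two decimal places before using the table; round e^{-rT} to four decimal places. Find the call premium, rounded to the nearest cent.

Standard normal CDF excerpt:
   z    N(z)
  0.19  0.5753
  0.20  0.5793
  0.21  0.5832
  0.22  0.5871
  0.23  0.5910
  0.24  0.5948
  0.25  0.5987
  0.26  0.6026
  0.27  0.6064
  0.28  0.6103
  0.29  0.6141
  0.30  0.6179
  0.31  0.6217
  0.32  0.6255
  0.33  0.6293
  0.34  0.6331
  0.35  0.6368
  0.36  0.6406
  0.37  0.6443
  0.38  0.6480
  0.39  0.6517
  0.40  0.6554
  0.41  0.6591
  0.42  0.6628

€41.85

σ√T = 0.19 × 0.8660 = 0.1645
d₁ = [ln(444/438) + (0.051 + 0.19²/2)·0.75] / 0.1645 = [0.0136 + 0.0518] / 0.1645 = 0.3974 → 0.40
d₂ = d₁ − σ√T = 0.3974 − 0.1645 = 0.2329 → 0.23
exp(−rT) = exp(−0.051·0.75) = 0.9625
C = 444·N(0.40) − 438·0.9625·N(0.23) = 444·0.6554 − 438·0.9625·0.5910 = 290.9976 − 249.1508 = 41.8468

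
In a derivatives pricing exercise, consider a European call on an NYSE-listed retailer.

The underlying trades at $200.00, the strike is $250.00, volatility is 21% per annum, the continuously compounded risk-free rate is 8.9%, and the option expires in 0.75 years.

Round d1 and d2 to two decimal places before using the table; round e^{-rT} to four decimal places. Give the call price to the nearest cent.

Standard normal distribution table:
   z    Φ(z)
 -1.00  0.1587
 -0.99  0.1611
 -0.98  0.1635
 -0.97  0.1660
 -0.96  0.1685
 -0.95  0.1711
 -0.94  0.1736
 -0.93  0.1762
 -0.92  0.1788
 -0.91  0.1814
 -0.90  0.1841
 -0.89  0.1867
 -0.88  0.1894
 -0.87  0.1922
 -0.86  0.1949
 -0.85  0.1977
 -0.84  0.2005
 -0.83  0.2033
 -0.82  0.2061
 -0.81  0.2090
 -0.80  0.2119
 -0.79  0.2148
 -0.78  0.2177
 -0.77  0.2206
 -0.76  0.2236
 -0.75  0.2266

T = 0.75;  σ√T = 0.1819
d₁ = [ln(200/250) + (0.089 + ½·0.21²)·0.75] / (σ√T) = (-0.2231 + 0.0833) / 0.1819 = -0.7690 ⇒ -0.77
d₂ = -0.7690 − 0.1819 = -0.9509 ⇒ -0.95
exp(−rT) = exp(−0.089·0.75) = 0.9354
N(d₁) = N(-0.77) = 0.2206;  N(d₂) = N(-0.95) = 0.1711
C = 200·0.2206 − 250·0.9354·0.1711 = 44.1200 − 40.0117 = 4.1083

$4.11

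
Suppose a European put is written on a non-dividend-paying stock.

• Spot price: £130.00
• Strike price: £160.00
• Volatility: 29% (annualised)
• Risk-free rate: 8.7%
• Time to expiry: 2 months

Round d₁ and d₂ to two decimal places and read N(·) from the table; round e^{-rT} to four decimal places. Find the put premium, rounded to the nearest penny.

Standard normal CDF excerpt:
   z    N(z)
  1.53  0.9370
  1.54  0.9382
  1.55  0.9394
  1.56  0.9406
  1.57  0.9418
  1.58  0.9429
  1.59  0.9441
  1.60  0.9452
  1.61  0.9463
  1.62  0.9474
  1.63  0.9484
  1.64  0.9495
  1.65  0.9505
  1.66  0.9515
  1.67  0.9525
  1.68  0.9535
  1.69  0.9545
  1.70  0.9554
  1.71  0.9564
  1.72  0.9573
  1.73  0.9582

σ√T = 0.29 × 0.4082 = 0.1184
d₁ = [ln(130/160) + (0.087 + ½·0.29²)·0.1667] / (σ√T) = (-0.2076 + 0.0215) / 0.1184 = -1.5722 ≈ -1.57
d₂ = -1.5722 − 0.1184 = -1.6906 ≈ -1.69
exp(−rT) = exp(−0.087·0.1667) = 0.9856
P = 160·0.9856·N(1.69) − 130·N(1.57) = 160·0.9856·0.9545 − 130·0.9418 = 150.5208 − 122.4340 = 28.0868

£28.09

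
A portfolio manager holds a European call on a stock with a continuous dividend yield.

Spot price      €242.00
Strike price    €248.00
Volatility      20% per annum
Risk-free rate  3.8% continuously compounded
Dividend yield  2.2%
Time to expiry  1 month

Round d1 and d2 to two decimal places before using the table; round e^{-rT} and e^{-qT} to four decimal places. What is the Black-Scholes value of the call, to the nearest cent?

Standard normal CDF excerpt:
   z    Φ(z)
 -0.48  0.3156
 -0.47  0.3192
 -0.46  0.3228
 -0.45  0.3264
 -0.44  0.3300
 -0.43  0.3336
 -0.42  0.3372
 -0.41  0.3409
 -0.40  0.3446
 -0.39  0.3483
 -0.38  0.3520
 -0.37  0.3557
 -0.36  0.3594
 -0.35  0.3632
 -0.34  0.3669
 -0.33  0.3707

€3.46

T = 0.08333;  σ√T = 0.0577
d₁ = [ln(242/248) + (0.038 − 0.022 + ½·0.2²)·0.08333] / (σ√T) = (-0.0245 + 0.0030) / 0.0577 = -0.3722 → -0.37
d₂ = -0.3722 − 0.0577 = -0.4300 → -0.43
e^(−qT) = e^(−0.022·0.08333) = 0.9982;  e^(−rT) = e^(−0.038·0.08333) = 0.9968
N(d₁) = N(-0.37) = 0.3557;  N(d₂) = N(-0.43) = 0.3336
C = 242·0.9982·0.3557 − 248·0.9968·0.3336 = 85.9245 − 82.4681 = 3.4564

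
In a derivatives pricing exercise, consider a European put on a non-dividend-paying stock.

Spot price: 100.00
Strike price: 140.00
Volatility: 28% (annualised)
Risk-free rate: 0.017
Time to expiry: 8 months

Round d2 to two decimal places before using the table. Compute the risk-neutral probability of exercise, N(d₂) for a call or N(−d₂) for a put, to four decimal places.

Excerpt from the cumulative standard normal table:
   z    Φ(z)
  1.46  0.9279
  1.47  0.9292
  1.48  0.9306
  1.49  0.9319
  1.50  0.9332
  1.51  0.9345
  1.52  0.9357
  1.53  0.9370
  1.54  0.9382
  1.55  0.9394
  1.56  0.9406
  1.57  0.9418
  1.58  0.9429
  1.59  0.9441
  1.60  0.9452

σ√T = 0.28 × 0.8165 = 0.2286
d₁ = [ln(100/140) + (0.017 + ½·0.28²)·0.6667] / (σ√T) = (-0.3365 + 0.0375) / 0.2286 = -1.3079 which rounds to -1.31
d₂ = -1.3079 − 0.2286 = -1.5365 which rounds to -1.54
Risk-neutral Pr[S_T < K] = N(−d₂) = N(1.54) = 0.9382

0.9382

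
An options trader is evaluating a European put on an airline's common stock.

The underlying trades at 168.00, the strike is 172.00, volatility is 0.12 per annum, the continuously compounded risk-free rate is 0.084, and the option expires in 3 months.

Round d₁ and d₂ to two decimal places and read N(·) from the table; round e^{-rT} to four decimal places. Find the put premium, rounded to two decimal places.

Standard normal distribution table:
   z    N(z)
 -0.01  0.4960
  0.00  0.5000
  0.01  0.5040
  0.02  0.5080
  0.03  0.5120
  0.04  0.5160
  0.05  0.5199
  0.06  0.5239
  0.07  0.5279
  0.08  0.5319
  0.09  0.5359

4.24

T = 0.25;  σ√T = 0.0600
d₁ = [ln(168/172) + (0.084 + ½·0.12²)·0.25] / (σ√T) = (-0.0235 + 0.0228) / 0.0600 = -0.0122 ≈ -0.01
d₂ = -0.0122 − 0.0600 = -0.0722 ≈ -0.07
exp(−rT) = exp(−0.084·0.25) = 0.9792
N(−d₂) = N(0.07) = 0.5279;  N(−d₁) = N(0.01) = 0.5040
P = 172·0.9792·0.5279 − 168·0.5040 = 88.9102 − 84.6720 = 4.2382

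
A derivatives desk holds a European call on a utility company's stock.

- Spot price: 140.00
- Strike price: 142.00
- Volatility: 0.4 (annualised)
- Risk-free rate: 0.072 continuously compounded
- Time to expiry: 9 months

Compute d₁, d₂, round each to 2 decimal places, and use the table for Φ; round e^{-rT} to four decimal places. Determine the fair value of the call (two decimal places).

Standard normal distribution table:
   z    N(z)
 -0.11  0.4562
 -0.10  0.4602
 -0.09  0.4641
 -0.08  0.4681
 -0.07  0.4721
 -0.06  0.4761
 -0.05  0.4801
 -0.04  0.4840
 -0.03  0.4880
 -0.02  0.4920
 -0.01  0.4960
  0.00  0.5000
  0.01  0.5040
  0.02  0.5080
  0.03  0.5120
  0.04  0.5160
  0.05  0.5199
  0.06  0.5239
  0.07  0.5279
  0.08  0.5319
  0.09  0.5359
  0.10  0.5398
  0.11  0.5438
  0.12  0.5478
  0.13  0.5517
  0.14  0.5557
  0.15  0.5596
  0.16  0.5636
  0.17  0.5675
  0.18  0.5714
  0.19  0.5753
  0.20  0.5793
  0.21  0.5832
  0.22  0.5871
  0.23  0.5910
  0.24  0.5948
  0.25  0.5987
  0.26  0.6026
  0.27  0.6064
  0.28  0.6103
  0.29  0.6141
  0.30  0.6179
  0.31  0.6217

σ√T = 0.4 × 0.8660 = 0.3464
d₁ = [ln(140/142) + (0.072 + 0.4²/2)·0.75] / 0.3464 = [-0.0142 + 0.1140] / 0.3464 = 0.2881 ≈ 0.29
d₂ = d₁ − σ√T = 0.2881 − 0.3464 = -0.0583 ≈ -0.06
e^(−rT) = e^(−0.072·0.75) = 0.9474
C = 140·N(0.29) − 142·0.9474·N(-0.06) = 140·0.6141 − 142·0.9474·0.4761 = 85.9740 − 64.0501 = 21.9239

21.92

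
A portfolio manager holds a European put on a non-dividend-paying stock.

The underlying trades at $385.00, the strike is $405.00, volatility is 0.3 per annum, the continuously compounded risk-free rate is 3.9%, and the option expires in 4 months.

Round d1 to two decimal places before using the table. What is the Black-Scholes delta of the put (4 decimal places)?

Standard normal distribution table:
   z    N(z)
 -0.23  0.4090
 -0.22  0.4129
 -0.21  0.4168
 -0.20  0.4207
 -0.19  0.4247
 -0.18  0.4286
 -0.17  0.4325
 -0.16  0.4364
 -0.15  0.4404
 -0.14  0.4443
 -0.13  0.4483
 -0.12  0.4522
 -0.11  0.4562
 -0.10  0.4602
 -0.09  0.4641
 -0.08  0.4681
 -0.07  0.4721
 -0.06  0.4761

σ√T = 0.3 × 0.5774 = 0.1732
d₁ = [ln(385/405) + (0.039 + 0.3²/2)·0.3333] / 0.1732 = [-0.0506 + 0.0280] / 0.1732 = -0.1307 ⇒ -0.13
N(d₁) = N(-0.13) = 0.4483
Δ_put = N(d₁) − 1 = 0.4483 − 1 = -0.5517

-0.5517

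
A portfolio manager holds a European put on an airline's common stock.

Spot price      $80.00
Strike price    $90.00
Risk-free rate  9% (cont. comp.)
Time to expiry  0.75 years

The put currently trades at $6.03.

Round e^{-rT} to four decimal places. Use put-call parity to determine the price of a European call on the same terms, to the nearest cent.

exp(−rT) = exp(−0.09·0.75) = 0.9347
Put-call parity: C − P = S − K·e^(−rT) = 80 − 90·0.9347 = 80 − 84.1230 = -4.1230
C = P + (C − P) = 6.03 + (-4.1230) = 1.9070

$1.91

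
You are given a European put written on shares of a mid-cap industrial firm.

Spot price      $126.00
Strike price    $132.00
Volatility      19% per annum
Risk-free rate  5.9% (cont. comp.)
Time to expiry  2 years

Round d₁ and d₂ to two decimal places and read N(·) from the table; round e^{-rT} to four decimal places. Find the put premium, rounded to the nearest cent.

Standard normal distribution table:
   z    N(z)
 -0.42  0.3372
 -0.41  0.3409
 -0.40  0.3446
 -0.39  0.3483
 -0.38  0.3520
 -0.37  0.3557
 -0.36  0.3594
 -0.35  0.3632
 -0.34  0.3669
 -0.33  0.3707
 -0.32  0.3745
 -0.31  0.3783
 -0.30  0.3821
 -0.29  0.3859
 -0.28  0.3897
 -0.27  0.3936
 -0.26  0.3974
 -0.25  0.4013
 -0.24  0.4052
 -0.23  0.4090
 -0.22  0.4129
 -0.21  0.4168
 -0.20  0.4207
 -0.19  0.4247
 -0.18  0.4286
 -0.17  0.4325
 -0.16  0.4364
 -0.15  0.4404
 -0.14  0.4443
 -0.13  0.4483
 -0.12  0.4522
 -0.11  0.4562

$9.17

σ√T = 0.19 × 1.4142 = 0.2687
d₁ = [ln(126/132) + (0.059 + ½·0.19²)·2] / (σ√T) = (-0.0465 + 0.1541) / 0.2687 = 0.4004 ⇒ 0.40
d₂ = 0.4004 − 0.2687 = 0.1317 ⇒ 0.13
e^(−rT) = e^(−0.059·2) = 0.8887
P = 132·0.8887·N(-0.13) − 126·N(-0.40) = 132·0.8887·0.4483 − 126·0.3446 = 52.5894 − 43.4196 = 9.1698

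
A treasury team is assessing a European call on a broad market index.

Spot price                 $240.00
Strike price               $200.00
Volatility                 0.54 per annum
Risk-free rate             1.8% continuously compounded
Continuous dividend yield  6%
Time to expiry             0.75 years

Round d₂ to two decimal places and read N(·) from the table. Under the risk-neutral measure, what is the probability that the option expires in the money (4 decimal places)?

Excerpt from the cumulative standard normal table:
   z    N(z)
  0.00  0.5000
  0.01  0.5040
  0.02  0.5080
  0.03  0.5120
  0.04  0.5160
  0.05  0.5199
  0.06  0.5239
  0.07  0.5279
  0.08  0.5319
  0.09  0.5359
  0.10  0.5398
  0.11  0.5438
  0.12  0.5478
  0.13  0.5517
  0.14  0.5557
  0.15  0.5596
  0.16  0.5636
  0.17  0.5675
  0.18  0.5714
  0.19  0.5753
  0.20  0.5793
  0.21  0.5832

σ√T = 0.54 × 0.8660 = 0.4677
d₁ = [ln(240/200) + (0.018 − 0.06 + 0.54²/2)·0.75] / 0.4677 = [0.1823 + 0.0779] / 0.4677 = 0.5563 → 0.56
d₂ = d₁ − σ√T = 0.5563 − 0.4677 = 0.0887 → 0.09
Risk-neutral Pr[S_T > K] = N(d₂) = N(0.09) = 0.5359

0.5359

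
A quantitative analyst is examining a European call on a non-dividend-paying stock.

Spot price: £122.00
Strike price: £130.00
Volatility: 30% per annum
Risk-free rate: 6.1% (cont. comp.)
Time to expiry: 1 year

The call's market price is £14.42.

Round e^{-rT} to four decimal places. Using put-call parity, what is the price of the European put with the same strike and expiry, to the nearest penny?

£14.72

exp(−rT) = exp(−0.061·1) = 0.9408
Put-call parity: C − P = S − K·e^(−rT) = 122 − 130·0.9408 = 122 − 122.3040 = -0.3040
P = C − (C − P) = 14.42 − (-0.3040) = 14.7240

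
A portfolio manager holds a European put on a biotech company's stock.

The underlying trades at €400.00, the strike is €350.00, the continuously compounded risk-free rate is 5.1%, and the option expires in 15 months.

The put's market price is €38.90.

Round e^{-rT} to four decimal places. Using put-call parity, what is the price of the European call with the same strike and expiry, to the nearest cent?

€110.53

e^(−rT) = e^(−0.051·1.25) = 0.9382
Put-call parity: C − P = S − K·e^(−rT) = 400 − 350·0.9382 = 400 − 328.3700 = 71.6300
C = P + (C − P) = 38.90 + (71.6300) = 110.5300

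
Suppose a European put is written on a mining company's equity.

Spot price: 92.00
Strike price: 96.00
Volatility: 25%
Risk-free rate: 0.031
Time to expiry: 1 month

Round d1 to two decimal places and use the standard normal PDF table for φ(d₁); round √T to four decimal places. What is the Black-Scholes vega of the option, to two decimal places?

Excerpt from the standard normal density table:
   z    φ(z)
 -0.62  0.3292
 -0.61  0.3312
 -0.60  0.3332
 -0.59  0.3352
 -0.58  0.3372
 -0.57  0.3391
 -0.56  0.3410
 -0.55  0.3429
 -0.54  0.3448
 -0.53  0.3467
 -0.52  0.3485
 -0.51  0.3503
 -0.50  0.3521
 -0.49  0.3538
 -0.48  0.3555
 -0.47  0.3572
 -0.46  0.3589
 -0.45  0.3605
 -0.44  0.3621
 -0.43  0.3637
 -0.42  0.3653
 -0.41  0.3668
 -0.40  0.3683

σ√T = 0.25·√0.08333 = 0.0722
d₁ = [ln(92/96) + (0.031 + 0.25²/2)·0.08333] / 0.0722 = [-0.0426 + 0.0052] / 0.0722 = -0.5178 ≈ -0.52
√T = √0.08333 = 0.2887
φ(d₁) = φ(-0.52) = 0.3485
vega = S·φ(d₁)·√T = 92·0.3485·0.2887 = 9.2563
(Call and put vega coincide under Black-Scholes.)

9.26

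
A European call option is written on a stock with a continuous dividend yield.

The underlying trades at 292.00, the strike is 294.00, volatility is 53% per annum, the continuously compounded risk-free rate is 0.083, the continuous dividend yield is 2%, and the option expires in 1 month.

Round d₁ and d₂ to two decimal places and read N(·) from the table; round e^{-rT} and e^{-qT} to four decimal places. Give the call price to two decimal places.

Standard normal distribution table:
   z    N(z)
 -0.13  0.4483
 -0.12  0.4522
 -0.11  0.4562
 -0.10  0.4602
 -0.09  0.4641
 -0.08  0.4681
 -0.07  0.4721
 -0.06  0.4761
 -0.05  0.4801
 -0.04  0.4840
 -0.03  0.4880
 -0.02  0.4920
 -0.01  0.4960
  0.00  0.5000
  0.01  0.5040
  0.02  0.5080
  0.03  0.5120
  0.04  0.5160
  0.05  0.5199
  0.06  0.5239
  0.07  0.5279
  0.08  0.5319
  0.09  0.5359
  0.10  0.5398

σ√T = 0.53·√0.08333 = 0.1530
ln(S/K) + (r − q + σ²/2)T = ln(292/294) + (0.083 − 0.02 + 0.53²/2)·0.08333 = -0.0068 + 0.0170 = 0.0101
d₁ = 0.0101 / 0.1530 = 0.0662 → 0.07
d₂ = d₁ − σ√T = 0.0662 − 0.1530 = -0.0868 → -0.09
exp(−qT) = exp(−0.02·0.08333) = 0.9983;  exp(−rT) = exp(−0.083·0.08333) = 0.9931
N(d₁) = N(0.07) = 0.5279;  N(d₂) = N(-0.09) = 0.4641
C = 292·0.9983·0.5279 − 294·0.9931·0.4641 = 153.8848 − 135.5039 = 18.3808

18.38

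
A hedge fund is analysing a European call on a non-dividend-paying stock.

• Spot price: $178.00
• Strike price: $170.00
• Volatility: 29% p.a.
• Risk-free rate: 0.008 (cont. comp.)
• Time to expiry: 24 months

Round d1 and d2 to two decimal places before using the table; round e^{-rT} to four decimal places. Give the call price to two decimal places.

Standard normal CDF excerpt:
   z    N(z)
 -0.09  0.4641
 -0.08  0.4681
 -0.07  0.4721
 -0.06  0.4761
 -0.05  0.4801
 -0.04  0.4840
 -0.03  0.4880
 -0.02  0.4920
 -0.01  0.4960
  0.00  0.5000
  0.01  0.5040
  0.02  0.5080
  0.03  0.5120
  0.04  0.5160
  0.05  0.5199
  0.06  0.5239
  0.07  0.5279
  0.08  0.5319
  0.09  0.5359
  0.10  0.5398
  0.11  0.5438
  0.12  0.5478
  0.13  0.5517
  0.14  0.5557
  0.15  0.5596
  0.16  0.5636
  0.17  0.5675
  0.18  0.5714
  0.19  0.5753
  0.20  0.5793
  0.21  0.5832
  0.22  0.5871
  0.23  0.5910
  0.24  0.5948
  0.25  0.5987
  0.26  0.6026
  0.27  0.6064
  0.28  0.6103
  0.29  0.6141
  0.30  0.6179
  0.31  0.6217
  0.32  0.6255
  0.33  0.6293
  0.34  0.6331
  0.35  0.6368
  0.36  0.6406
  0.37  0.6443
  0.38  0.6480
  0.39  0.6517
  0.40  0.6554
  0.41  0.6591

$33.71

T = 2;  σ√T = 0.4101
ln(S/K) + (r + σ²/2)T = ln(178/170) + (0.008 + 0.29²/2)·2 = 0.0460 + 0.1001 = 0.1461
d₁ = 0.1461 / 0.4101 = 0.3562 which rounds to 0.36
d₂ = d₁ − σ√T = 0.3562 − 0.4101 = -0.0539 which rounds to -0.05
e^(−rT) = e^(−0.008·2) = 0.9841
N(d₁) = N(0.36) = 0.6406;  N(d₂) = N(-0.05) = 0.4801
C = 178·0.6406 − 170·0.9841·0.4801 = 114.0268 − 80.3193 = 33.7075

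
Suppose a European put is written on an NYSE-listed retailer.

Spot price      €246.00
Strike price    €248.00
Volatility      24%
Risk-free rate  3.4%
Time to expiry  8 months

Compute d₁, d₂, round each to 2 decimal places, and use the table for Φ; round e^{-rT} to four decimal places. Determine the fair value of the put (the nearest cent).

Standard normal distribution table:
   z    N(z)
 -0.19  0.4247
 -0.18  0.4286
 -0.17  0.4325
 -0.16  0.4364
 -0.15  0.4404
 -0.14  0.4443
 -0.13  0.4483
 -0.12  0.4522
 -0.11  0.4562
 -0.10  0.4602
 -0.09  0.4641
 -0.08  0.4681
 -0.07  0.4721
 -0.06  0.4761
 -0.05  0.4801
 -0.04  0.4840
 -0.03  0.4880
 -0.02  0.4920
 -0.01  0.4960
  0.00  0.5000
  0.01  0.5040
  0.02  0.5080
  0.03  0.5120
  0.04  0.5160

€16.77

σ√T = 0.24 × 0.8165 = 0.1960
d₁ = [ln(246/248) + (0.034 + 0.24²/2)·0.6667] / 0.1960 = [-0.0081 + 0.0419] / 0.1960 = 0.1723 ≈ 0.17
d₂ = d₁ − σ√T = 0.1723 − 0.1960 = -0.0236 ≈ -0.02
exp(−rT) = exp(−0.034·0.6667) = 0.9776
P = 248·0.9776·N(0.02) − 246·N(-0.17) = 248·0.9776·0.5080 − 246·0.4325 = 123.1620 − 106.3950 = 16.7670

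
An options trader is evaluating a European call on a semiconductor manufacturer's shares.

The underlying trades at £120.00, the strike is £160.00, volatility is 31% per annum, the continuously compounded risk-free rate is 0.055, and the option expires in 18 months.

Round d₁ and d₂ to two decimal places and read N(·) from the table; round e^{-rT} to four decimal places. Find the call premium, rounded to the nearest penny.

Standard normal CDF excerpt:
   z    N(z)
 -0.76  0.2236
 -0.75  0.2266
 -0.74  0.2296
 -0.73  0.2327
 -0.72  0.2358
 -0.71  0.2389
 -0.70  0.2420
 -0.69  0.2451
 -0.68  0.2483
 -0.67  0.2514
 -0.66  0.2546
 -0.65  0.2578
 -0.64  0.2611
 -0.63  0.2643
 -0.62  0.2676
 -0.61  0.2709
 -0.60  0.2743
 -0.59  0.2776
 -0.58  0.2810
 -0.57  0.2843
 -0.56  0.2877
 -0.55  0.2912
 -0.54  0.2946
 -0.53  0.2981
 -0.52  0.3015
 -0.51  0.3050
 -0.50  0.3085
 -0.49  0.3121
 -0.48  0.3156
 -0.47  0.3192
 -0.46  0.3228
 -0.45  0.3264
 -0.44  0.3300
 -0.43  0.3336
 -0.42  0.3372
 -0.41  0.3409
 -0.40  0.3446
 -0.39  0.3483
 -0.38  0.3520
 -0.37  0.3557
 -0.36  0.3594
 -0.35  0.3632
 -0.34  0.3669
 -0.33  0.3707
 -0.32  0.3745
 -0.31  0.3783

T = 1.5;  σ√T = 0.3797
d₁ = [ln(120/160) + (0.055 + ½·0.31²)·1.5] / (σ√T) = (-0.2877 + 0.1546) / 0.3797 = -0.3506 → -0.35
d₂ = -0.3506 − 0.3797 = -0.7303 → -0.73
e^(−rT) = e^(−0.055·1.5) = 0.9208
N(d₁) = N(-0.35) = 0.3632;  N(d₂) = N(-0.73) = 0.2327
C = 120·0.3632 − 160·0.9208·0.2327 = 43.5840 − 34.2832 = 9.3008

£9.30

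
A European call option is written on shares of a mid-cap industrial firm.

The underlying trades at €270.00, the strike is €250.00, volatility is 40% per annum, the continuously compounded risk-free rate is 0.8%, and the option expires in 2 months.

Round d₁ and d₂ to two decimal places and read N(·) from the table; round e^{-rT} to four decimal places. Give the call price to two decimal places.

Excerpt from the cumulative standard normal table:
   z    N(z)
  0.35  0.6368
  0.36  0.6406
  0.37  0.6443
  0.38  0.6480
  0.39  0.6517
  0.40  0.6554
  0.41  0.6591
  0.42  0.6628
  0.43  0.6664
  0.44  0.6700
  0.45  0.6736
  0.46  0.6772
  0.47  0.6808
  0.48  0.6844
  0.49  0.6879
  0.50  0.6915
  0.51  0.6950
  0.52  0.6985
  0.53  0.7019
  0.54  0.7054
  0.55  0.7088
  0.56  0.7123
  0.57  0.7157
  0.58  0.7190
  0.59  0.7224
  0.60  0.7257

T = 0.1667;  σ√T = 0.1633
d₁ = [ln(270/250) + (0.008 + 0.4²/2)·0.1667] / 0.1633 = [0.0770 + 0.0147] / 0.1633 = 0.5611 ≈ 0.56
d₂ = d₁ − σ√T = 0.5611 − 0.1633 = 0.3978 ≈ 0.40
exp(−rT) = exp(−0.008·0.1667) = 0.9987
C = 270·N(0.56) − 250·0.9987·N(0.40) = 270·0.7123 − 250·0.9987·0.6554 = 192.3210 − 163.6370 = 28.6840

€28.68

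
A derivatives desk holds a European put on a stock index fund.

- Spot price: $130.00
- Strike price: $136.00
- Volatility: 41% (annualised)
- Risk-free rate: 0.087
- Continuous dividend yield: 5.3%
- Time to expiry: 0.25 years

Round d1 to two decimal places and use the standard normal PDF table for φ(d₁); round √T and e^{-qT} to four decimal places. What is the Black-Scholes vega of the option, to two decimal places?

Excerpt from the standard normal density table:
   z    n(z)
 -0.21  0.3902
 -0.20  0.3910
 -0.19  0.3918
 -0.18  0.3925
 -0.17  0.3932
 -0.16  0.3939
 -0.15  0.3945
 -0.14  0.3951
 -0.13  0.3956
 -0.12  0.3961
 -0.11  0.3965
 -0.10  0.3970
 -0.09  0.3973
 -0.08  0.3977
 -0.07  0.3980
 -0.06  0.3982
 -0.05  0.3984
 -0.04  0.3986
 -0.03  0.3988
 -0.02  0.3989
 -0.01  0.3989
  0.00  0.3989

25.51

σ√T = 0.41·√0.25 = 0.2050
d₁ = [ln(130/136) + (0.087 − 0.053 + ½·0.41²)·0.25] / (σ√T) = (-0.0451 + 0.0295) / 0.2050 = -0.0761 which rounds to -0.08
√T = √0.25 = 0.5000
φ(d₁) = φ(-0.08) = 0.3977
exp(−qT) = exp(−0.053·0.25) = 0.9868
vega = S·exp(−qT)·φ(d₁)·√T = 130·0.9868·0.3977·0.5000 = 25.5093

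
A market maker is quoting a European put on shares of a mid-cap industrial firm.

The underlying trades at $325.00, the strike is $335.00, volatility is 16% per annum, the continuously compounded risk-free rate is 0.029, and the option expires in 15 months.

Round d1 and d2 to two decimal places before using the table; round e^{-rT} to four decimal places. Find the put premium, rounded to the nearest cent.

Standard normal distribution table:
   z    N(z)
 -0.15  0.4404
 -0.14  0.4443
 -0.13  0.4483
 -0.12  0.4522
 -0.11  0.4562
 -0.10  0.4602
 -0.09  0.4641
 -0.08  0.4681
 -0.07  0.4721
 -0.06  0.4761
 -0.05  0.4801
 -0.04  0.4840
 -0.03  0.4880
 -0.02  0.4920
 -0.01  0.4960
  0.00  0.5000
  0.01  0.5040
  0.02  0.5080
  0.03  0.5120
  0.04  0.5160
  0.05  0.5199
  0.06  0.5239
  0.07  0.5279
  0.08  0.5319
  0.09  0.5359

$22.29

σ√T = 0.16 × 1.1180 = 0.1789
d₁ = [ln(325/335) + (0.029 + ½·0.16²)·1.25] / (σ√T) = (-0.0303 + 0.0523) / 0.1789 = 0.1227 which rounds to 0.12
d₂ = 0.1227 − 0.1789 = -0.0562 which rounds to -0.06
e^(−rT) = e^(−0.029·1.25) = 0.9644
P = 335·0.9644·N(0.06) − 325·N(-0.12) = 335·0.9644·0.5239 − 325·0.4522 = 169.2585 − 146.9650 = 22.2935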